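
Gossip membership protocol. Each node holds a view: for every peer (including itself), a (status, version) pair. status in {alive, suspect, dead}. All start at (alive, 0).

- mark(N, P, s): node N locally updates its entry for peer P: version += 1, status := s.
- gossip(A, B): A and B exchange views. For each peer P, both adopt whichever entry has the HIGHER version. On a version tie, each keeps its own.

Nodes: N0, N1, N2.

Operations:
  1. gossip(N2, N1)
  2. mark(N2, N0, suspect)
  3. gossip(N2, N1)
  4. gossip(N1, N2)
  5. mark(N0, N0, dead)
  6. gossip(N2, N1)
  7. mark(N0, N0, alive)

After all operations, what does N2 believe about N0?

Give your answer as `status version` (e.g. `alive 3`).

Answer: suspect 1

Derivation:
Op 1: gossip N2<->N1 -> N2.N0=(alive,v0) N2.N1=(alive,v0) N2.N2=(alive,v0) | N1.N0=(alive,v0) N1.N1=(alive,v0) N1.N2=(alive,v0)
Op 2: N2 marks N0=suspect -> (suspect,v1)
Op 3: gossip N2<->N1 -> N2.N0=(suspect,v1) N2.N1=(alive,v0) N2.N2=(alive,v0) | N1.N0=(suspect,v1) N1.N1=(alive,v0) N1.N2=(alive,v0)
Op 4: gossip N1<->N2 -> N1.N0=(suspect,v1) N1.N1=(alive,v0) N1.N2=(alive,v0) | N2.N0=(suspect,v1) N2.N1=(alive,v0) N2.N2=(alive,v0)
Op 5: N0 marks N0=dead -> (dead,v1)
Op 6: gossip N2<->N1 -> N2.N0=(suspect,v1) N2.N1=(alive,v0) N2.N2=(alive,v0) | N1.N0=(suspect,v1) N1.N1=(alive,v0) N1.N2=(alive,v0)
Op 7: N0 marks N0=alive -> (alive,v2)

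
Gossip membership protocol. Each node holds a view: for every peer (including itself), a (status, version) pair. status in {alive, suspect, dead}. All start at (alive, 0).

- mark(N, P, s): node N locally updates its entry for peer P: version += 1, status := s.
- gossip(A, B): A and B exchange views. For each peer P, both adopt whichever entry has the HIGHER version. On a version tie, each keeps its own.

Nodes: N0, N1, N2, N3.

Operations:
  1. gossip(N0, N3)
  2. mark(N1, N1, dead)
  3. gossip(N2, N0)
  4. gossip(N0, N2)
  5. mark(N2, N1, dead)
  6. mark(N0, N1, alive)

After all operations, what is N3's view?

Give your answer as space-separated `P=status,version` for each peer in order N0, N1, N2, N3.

Answer: N0=alive,0 N1=alive,0 N2=alive,0 N3=alive,0

Derivation:
Op 1: gossip N0<->N3 -> N0.N0=(alive,v0) N0.N1=(alive,v0) N0.N2=(alive,v0) N0.N3=(alive,v0) | N3.N0=(alive,v0) N3.N1=(alive,v0) N3.N2=(alive,v0) N3.N3=(alive,v0)
Op 2: N1 marks N1=dead -> (dead,v1)
Op 3: gossip N2<->N0 -> N2.N0=(alive,v0) N2.N1=(alive,v0) N2.N2=(alive,v0) N2.N3=(alive,v0) | N0.N0=(alive,v0) N0.N1=(alive,v0) N0.N2=(alive,v0) N0.N3=(alive,v0)
Op 4: gossip N0<->N2 -> N0.N0=(alive,v0) N0.N1=(alive,v0) N0.N2=(alive,v0) N0.N3=(alive,v0) | N2.N0=(alive,v0) N2.N1=(alive,v0) N2.N2=(alive,v0) N2.N3=(alive,v0)
Op 5: N2 marks N1=dead -> (dead,v1)
Op 6: N0 marks N1=alive -> (alive,v1)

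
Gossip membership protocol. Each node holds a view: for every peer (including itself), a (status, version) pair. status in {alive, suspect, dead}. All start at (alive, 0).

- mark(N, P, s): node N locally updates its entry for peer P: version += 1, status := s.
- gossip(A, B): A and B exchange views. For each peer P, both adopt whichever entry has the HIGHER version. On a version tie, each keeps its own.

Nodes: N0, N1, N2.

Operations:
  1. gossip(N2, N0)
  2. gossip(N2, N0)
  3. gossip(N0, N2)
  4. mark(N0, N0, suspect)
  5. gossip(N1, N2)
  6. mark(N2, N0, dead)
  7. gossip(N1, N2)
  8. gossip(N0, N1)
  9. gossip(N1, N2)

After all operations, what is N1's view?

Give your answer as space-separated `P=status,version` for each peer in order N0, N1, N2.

Answer: N0=dead,1 N1=alive,0 N2=alive,0

Derivation:
Op 1: gossip N2<->N0 -> N2.N0=(alive,v0) N2.N1=(alive,v0) N2.N2=(alive,v0) | N0.N0=(alive,v0) N0.N1=(alive,v0) N0.N2=(alive,v0)
Op 2: gossip N2<->N0 -> N2.N0=(alive,v0) N2.N1=(alive,v0) N2.N2=(alive,v0) | N0.N0=(alive,v0) N0.N1=(alive,v0) N0.N2=(alive,v0)
Op 3: gossip N0<->N2 -> N0.N0=(alive,v0) N0.N1=(alive,v0) N0.N2=(alive,v0) | N2.N0=(alive,v0) N2.N1=(alive,v0) N2.N2=(alive,v0)
Op 4: N0 marks N0=suspect -> (suspect,v1)
Op 5: gossip N1<->N2 -> N1.N0=(alive,v0) N1.N1=(alive,v0) N1.N2=(alive,v0) | N2.N0=(alive,v0) N2.N1=(alive,v0) N2.N2=(alive,v0)
Op 6: N2 marks N0=dead -> (dead,v1)
Op 7: gossip N1<->N2 -> N1.N0=(dead,v1) N1.N1=(alive,v0) N1.N2=(alive,v0) | N2.N0=(dead,v1) N2.N1=(alive,v0) N2.N2=(alive,v0)
Op 8: gossip N0<->N1 -> N0.N0=(suspect,v1) N0.N1=(alive,v0) N0.N2=(alive,v0) | N1.N0=(dead,v1) N1.N1=(alive,v0) N1.N2=(alive,v0)
Op 9: gossip N1<->N2 -> N1.N0=(dead,v1) N1.N1=(alive,v0) N1.N2=(alive,v0) | N2.N0=(dead,v1) N2.N1=(alive,v0) N2.N2=(alive,v0)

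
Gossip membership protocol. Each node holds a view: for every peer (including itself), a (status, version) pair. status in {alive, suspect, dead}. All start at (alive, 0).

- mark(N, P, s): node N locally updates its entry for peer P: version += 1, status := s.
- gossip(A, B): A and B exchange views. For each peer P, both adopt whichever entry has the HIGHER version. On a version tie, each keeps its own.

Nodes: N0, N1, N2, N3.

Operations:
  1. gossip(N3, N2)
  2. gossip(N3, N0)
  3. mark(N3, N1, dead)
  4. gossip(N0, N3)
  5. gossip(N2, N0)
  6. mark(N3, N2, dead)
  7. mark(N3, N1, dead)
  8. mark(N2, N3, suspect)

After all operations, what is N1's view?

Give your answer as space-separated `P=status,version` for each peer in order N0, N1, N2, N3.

Answer: N0=alive,0 N1=alive,0 N2=alive,0 N3=alive,0

Derivation:
Op 1: gossip N3<->N2 -> N3.N0=(alive,v0) N3.N1=(alive,v0) N3.N2=(alive,v0) N3.N3=(alive,v0) | N2.N0=(alive,v0) N2.N1=(alive,v0) N2.N2=(alive,v0) N2.N3=(alive,v0)
Op 2: gossip N3<->N0 -> N3.N0=(alive,v0) N3.N1=(alive,v0) N3.N2=(alive,v0) N3.N3=(alive,v0) | N0.N0=(alive,v0) N0.N1=(alive,v0) N0.N2=(alive,v0) N0.N3=(alive,v0)
Op 3: N3 marks N1=dead -> (dead,v1)
Op 4: gossip N0<->N3 -> N0.N0=(alive,v0) N0.N1=(dead,v1) N0.N2=(alive,v0) N0.N3=(alive,v0) | N3.N0=(alive,v0) N3.N1=(dead,v1) N3.N2=(alive,v0) N3.N3=(alive,v0)
Op 5: gossip N2<->N0 -> N2.N0=(alive,v0) N2.N1=(dead,v1) N2.N2=(alive,v0) N2.N3=(alive,v0) | N0.N0=(alive,v0) N0.N1=(dead,v1) N0.N2=(alive,v0) N0.N3=(alive,v0)
Op 6: N3 marks N2=dead -> (dead,v1)
Op 7: N3 marks N1=dead -> (dead,v2)
Op 8: N2 marks N3=suspect -> (suspect,v1)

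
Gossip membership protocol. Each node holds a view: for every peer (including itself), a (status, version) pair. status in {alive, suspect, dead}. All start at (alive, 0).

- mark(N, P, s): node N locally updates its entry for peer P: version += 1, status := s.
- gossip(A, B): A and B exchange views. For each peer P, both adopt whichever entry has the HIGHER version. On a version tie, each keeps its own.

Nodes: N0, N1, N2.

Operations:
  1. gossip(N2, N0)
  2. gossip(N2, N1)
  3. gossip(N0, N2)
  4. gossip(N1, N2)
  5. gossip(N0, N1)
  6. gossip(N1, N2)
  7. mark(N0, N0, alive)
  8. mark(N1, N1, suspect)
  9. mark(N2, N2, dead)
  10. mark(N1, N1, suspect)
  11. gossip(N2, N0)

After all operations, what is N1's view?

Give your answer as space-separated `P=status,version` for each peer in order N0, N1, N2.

Op 1: gossip N2<->N0 -> N2.N0=(alive,v0) N2.N1=(alive,v0) N2.N2=(alive,v0) | N0.N0=(alive,v0) N0.N1=(alive,v0) N0.N2=(alive,v0)
Op 2: gossip N2<->N1 -> N2.N0=(alive,v0) N2.N1=(alive,v0) N2.N2=(alive,v0) | N1.N0=(alive,v0) N1.N1=(alive,v0) N1.N2=(alive,v0)
Op 3: gossip N0<->N2 -> N0.N0=(alive,v0) N0.N1=(alive,v0) N0.N2=(alive,v0) | N2.N0=(alive,v0) N2.N1=(alive,v0) N2.N2=(alive,v0)
Op 4: gossip N1<->N2 -> N1.N0=(alive,v0) N1.N1=(alive,v0) N1.N2=(alive,v0) | N2.N0=(alive,v0) N2.N1=(alive,v0) N2.N2=(alive,v0)
Op 5: gossip N0<->N1 -> N0.N0=(alive,v0) N0.N1=(alive,v0) N0.N2=(alive,v0) | N1.N0=(alive,v0) N1.N1=(alive,v0) N1.N2=(alive,v0)
Op 6: gossip N1<->N2 -> N1.N0=(alive,v0) N1.N1=(alive,v0) N1.N2=(alive,v0) | N2.N0=(alive,v0) N2.N1=(alive,v0) N2.N2=(alive,v0)
Op 7: N0 marks N0=alive -> (alive,v1)
Op 8: N1 marks N1=suspect -> (suspect,v1)
Op 9: N2 marks N2=dead -> (dead,v1)
Op 10: N1 marks N1=suspect -> (suspect,v2)
Op 11: gossip N2<->N0 -> N2.N0=(alive,v1) N2.N1=(alive,v0) N2.N2=(dead,v1) | N0.N0=(alive,v1) N0.N1=(alive,v0) N0.N2=(dead,v1)

Answer: N0=alive,0 N1=suspect,2 N2=alive,0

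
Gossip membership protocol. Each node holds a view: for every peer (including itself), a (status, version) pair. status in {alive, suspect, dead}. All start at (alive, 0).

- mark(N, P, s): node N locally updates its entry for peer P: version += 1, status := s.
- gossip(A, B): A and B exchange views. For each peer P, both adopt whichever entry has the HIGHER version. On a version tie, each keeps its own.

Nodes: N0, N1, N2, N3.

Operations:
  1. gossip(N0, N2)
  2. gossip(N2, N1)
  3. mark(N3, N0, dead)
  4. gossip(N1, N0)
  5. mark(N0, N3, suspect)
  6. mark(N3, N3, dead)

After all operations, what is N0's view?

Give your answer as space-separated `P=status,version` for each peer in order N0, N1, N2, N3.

Op 1: gossip N0<->N2 -> N0.N0=(alive,v0) N0.N1=(alive,v0) N0.N2=(alive,v0) N0.N3=(alive,v0) | N2.N0=(alive,v0) N2.N1=(alive,v0) N2.N2=(alive,v0) N2.N3=(alive,v0)
Op 2: gossip N2<->N1 -> N2.N0=(alive,v0) N2.N1=(alive,v0) N2.N2=(alive,v0) N2.N3=(alive,v0) | N1.N0=(alive,v0) N1.N1=(alive,v0) N1.N2=(alive,v0) N1.N3=(alive,v0)
Op 3: N3 marks N0=dead -> (dead,v1)
Op 4: gossip N1<->N0 -> N1.N0=(alive,v0) N1.N1=(alive,v0) N1.N2=(alive,v0) N1.N3=(alive,v0) | N0.N0=(alive,v0) N0.N1=(alive,v0) N0.N2=(alive,v0) N0.N3=(alive,v0)
Op 5: N0 marks N3=suspect -> (suspect,v1)
Op 6: N3 marks N3=dead -> (dead,v1)

Answer: N0=alive,0 N1=alive,0 N2=alive,0 N3=suspect,1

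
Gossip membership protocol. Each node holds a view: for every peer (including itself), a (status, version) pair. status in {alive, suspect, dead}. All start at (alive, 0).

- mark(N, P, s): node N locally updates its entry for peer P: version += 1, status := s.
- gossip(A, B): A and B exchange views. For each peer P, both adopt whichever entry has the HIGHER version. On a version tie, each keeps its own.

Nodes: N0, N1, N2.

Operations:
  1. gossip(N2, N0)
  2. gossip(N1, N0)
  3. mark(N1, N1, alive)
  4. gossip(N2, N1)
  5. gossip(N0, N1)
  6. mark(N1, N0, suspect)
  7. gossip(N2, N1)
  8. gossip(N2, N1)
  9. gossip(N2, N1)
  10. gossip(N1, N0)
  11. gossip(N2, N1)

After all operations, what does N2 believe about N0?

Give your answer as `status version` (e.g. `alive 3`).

Op 1: gossip N2<->N0 -> N2.N0=(alive,v0) N2.N1=(alive,v0) N2.N2=(alive,v0) | N0.N0=(alive,v0) N0.N1=(alive,v0) N0.N2=(alive,v0)
Op 2: gossip N1<->N0 -> N1.N0=(alive,v0) N1.N1=(alive,v0) N1.N2=(alive,v0) | N0.N0=(alive,v0) N0.N1=(alive,v0) N0.N2=(alive,v0)
Op 3: N1 marks N1=alive -> (alive,v1)
Op 4: gossip N2<->N1 -> N2.N0=(alive,v0) N2.N1=(alive,v1) N2.N2=(alive,v0) | N1.N0=(alive,v0) N1.N1=(alive,v1) N1.N2=(alive,v0)
Op 5: gossip N0<->N1 -> N0.N0=(alive,v0) N0.N1=(alive,v1) N0.N2=(alive,v0) | N1.N0=(alive,v0) N1.N1=(alive,v1) N1.N2=(alive,v0)
Op 6: N1 marks N0=suspect -> (suspect,v1)
Op 7: gossip N2<->N1 -> N2.N0=(suspect,v1) N2.N1=(alive,v1) N2.N2=(alive,v0) | N1.N0=(suspect,v1) N1.N1=(alive,v1) N1.N2=(alive,v0)
Op 8: gossip N2<->N1 -> N2.N0=(suspect,v1) N2.N1=(alive,v1) N2.N2=(alive,v0) | N1.N0=(suspect,v1) N1.N1=(alive,v1) N1.N2=(alive,v0)
Op 9: gossip N2<->N1 -> N2.N0=(suspect,v1) N2.N1=(alive,v1) N2.N2=(alive,v0) | N1.N0=(suspect,v1) N1.N1=(alive,v1) N1.N2=(alive,v0)
Op 10: gossip N1<->N0 -> N1.N0=(suspect,v1) N1.N1=(alive,v1) N1.N2=(alive,v0) | N0.N0=(suspect,v1) N0.N1=(alive,v1) N0.N2=(alive,v0)
Op 11: gossip N2<->N1 -> N2.N0=(suspect,v1) N2.N1=(alive,v1) N2.N2=(alive,v0) | N1.N0=(suspect,v1) N1.N1=(alive,v1) N1.N2=(alive,v0)

Answer: suspect 1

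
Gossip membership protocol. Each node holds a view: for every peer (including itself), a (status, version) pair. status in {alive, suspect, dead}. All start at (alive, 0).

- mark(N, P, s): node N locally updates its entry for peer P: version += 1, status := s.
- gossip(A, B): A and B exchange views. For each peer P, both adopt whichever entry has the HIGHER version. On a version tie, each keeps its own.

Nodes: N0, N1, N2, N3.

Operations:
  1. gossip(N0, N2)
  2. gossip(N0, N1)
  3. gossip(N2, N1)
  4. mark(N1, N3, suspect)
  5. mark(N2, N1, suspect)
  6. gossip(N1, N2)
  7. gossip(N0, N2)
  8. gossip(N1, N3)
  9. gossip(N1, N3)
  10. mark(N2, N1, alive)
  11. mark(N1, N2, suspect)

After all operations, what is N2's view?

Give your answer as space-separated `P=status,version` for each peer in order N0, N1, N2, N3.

Op 1: gossip N0<->N2 -> N0.N0=(alive,v0) N0.N1=(alive,v0) N0.N2=(alive,v0) N0.N3=(alive,v0) | N2.N0=(alive,v0) N2.N1=(alive,v0) N2.N2=(alive,v0) N2.N3=(alive,v0)
Op 2: gossip N0<->N1 -> N0.N0=(alive,v0) N0.N1=(alive,v0) N0.N2=(alive,v0) N0.N3=(alive,v0) | N1.N0=(alive,v0) N1.N1=(alive,v0) N1.N2=(alive,v0) N1.N3=(alive,v0)
Op 3: gossip N2<->N1 -> N2.N0=(alive,v0) N2.N1=(alive,v0) N2.N2=(alive,v0) N2.N3=(alive,v0) | N1.N0=(alive,v0) N1.N1=(alive,v0) N1.N2=(alive,v0) N1.N3=(alive,v0)
Op 4: N1 marks N3=suspect -> (suspect,v1)
Op 5: N2 marks N1=suspect -> (suspect,v1)
Op 6: gossip N1<->N2 -> N1.N0=(alive,v0) N1.N1=(suspect,v1) N1.N2=(alive,v0) N1.N3=(suspect,v1) | N2.N0=(alive,v0) N2.N1=(suspect,v1) N2.N2=(alive,v0) N2.N3=(suspect,v1)
Op 7: gossip N0<->N2 -> N0.N0=(alive,v0) N0.N1=(suspect,v1) N0.N2=(alive,v0) N0.N3=(suspect,v1) | N2.N0=(alive,v0) N2.N1=(suspect,v1) N2.N2=(alive,v0) N2.N3=(suspect,v1)
Op 8: gossip N1<->N3 -> N1.N0=(alive,v0) N1.N1=(suspect,v1) N1.N2=(alive,v0) N1.N3=(suspect,v1) | N3.N0=(alive,v0) N3.N1=(suspect,v1) N3.N2=(alive,v0) N3.N3=(suspect,v1)
Op 9: gossip N1<->N3 -> N1.N0=(alive,v0) N1.N1=(suspect,v1) N1.N2=(alive,v0) N1.N3=(suspect,v1) | N3.N0=(alive,v0) N3.N1=(suspect,v1) N3.N2=(alive,v0) N3.N3=(suspect,v1)
Op 10: N2 marks N1=alive -> (alive,v2)
Op 11: N1 marks N2=suspect -> (suspect,v1)

Answer: N0=alive,0 N1=alive,2 N2=alive,0 N3=suspect,1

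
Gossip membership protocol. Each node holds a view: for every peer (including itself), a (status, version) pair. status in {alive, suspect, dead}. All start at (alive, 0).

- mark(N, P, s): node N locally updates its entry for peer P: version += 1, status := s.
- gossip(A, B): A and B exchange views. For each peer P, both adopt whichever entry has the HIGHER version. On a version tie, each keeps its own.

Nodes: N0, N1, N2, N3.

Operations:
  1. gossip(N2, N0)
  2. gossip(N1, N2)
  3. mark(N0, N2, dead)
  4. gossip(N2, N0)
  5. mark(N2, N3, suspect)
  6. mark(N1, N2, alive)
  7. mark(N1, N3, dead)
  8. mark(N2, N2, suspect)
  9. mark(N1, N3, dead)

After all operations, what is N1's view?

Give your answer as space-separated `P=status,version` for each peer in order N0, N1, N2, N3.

Answer: N0=alive,0 N1=alive,0 N2=alive,1 N3=dead,2

Derivation:
Op 1: gossip N2<->N0 -> N2.N0=(alive,v0) N2.N1=(alive,v0) N2.N2=(alive,v0) N2.N3=(alive,v0) | N0.N0=(alive,v0) N0.N1=(alive,v0) N0.N2=(alive,v0) N0.N3=(alive,v0)
Op 2: gossip N1<->N2 -> N1.N0=(alive,v0) N1.N1=(alive,v0) N1.N2=(alive,v0) N1.N3=(alive,v0) | N2.N0=(alive,v0) N2.N1=(alive,v0) N2.N2=(alive,v0) N2.N3=(alive,v0)
Op 3: N0 marks N2=dead -> (dead,v1)
Op 4: gossip N2<->N0 -> N2.N0=(alive,v0) N2.N1=(alive,v0) N2.N2=(dead,v1) N2.N3=(alive,v0) | N0.N0=(alive,v0) N0.N1=(alive,v0) N0.N2=(dead,v1) N0.N3=(alive,v0)
Op 5: N2 marks N3=suspect -> (suspect,v1)
Op 6: N1 marks N2=alive -> (alive,v1)
Op 7: N1 marks N3=dead -> (dead,v1)
Op 8: N2 marks N2=suspect -> (suspect,v2)
Op 9: N1 marks N3=dead -> (dead,v2)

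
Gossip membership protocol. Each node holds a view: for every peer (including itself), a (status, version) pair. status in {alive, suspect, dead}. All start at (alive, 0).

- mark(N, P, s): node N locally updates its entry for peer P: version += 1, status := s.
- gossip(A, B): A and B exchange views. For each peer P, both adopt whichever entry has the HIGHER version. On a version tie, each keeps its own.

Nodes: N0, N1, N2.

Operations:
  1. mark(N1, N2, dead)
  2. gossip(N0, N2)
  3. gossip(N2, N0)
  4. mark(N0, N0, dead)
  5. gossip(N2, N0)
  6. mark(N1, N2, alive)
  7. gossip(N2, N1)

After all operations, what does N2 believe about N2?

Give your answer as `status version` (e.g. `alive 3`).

Answer: alive 2

Derivation:
Op 1: N1 marks N2=dead -> (dead,v1)
Op 2: gossip N0<->N2 -> N0.N0=(alive,v0) N0.N1=(alive,v0) N0.N2=(alive,v0) | N2.N0=(alive,v0) N2.N1=(alive,v0) N2.N2=(alive,v0)
Op 3: gossip N2<->N0 -> N2.N0=(alive,v0) N2.N1=(alive,v0) N2.N2=(alive,v0) | N0.N0=(alive,v0) N0.N1=(alive,v0) N0.N2=(alive,v0)
Op 4: N0 marks N0=dead -> (dead,v1)
Op 5: gossip N2<->N0 -> N2.N0=(dead,v1) N2.N1=(alive,v0) N2.N2=(alive,v0) | N0.N0=(dead,v1) N0.N1=(alive,v0) N0.N2=(alive,v0)
Op 6: N1 marks N2=alive -> (alive,v2)
Op 7: gossip N2<->N1 -> N2.N0=(dead,v1) N2.N1=(alive,v0) N2.N2=(alive,v2) | N1.N0=(dead,v1) N1.N1=(alive,v0) N1.N2=(alive,v2)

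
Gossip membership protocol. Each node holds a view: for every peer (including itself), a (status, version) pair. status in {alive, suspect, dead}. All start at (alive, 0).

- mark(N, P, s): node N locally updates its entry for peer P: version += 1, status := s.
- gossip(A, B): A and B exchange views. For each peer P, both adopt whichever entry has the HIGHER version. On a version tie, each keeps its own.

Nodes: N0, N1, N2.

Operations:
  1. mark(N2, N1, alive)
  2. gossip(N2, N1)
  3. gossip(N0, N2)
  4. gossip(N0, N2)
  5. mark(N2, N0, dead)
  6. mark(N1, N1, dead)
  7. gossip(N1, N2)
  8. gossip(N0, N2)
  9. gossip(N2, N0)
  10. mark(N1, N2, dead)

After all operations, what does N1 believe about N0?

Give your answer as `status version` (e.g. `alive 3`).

Op 1: N2 marks N1=alive -> (alive,v1)
Op 2: gossip N2<->N1 -> N2.N0=(alive,v0) N2.N1=(alive,v1) N2.N2=(alive,v0) | N1.N0=(alive,v0) N1.N1=(alive,v1) N1.N2=(alive,v0)
Op 3: gossip N0<->N2 -> N0.N0=(alive,v0) N0.N1=(alive,v1) N0.N2=(alive,v0) | N2.N0=(alive,v0) N2.N1=(alive,v1) N2.N2=(alive,v0)
Op 4: gossip N0<->N2 -> N0.N0=(alive,v0) N0.N1=(alive,v1) N0.N2=(alive,v0) | N2.N0=(alive,v0) N2.N1=(alive,v1) N2.N2=(alive,v0)
Op 5: N2 marks N0=dead -> (dead,v1)
Op 6: N1 marks N1=dead -> (dead,v2)
Op 7: gossip N1<->N2 -> N1.N0=(dead,v1) N1.N1=(dead,v2) N1.N2=(alive,v0) | N2.N0=(dead,v1) N2.N1=(dead,v2) N2.N2=(alive,v0)
Op 8: gossip N0<->N2 -> N0.N0=(dead,v1) N0.N1=(dead,v2) N0.N2=(alive,v0) | N2.N0=(dead,v1) N2.N1=(dead,v2) N2.N2=(alive,v0)
Op 9: gossip N2<->N0 -> N2.N0=(dead,v1) N2.N1=(dead,v2) N2.N2=(alive,v0) | N0.N0=(dead,v1) N0.N1=(dead,v2) N0.N2=(alive,v0)
Op 10: N1 marks N2=dead -> (dead,v1)

Answer: dead 1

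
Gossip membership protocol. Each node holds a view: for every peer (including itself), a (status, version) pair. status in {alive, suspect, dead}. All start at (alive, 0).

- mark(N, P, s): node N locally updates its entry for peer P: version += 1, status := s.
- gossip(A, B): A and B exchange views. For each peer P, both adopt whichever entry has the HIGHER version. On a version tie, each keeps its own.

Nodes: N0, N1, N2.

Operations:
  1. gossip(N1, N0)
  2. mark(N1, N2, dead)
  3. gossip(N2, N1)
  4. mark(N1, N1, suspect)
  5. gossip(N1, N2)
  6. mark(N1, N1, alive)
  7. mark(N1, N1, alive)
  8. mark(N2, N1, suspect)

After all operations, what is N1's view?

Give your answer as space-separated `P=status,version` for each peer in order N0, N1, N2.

Op 1: gossip N1<->N0 -> N1.N0=(alive,v0) N1.N1=(alive,v0) N1.N2=(alive,v0) | N0.N0=(alive,v0) N0.N1=(alive,v0) N0.N2=(alive,v0)
Op 2: N1 marks N2=dead -> (dead,v1)
Op 3: gossip N2<->N1 -> N2.N0=(alive,v0) N2.N1=(alive,v0) N2.N2=(dead,v1) | N1.N0=(alive,v0) N1.N1=(alive,v0) N1.N2=(dead,v1)
Op 4: N1 marks N1=suspect -> (suspect,v1)
Op 5: gossip N1<->N2 -> N1.N0=(alive,v0) N1.N1=(suspect,v1) N1.N2=(dead,v1) | N2.N0=(alive,v0) N2.N1=(suspect,v1) N2.N2=(dead,v1)
Op 6: N1 marks N1=alive -> (alive,v2)
Op 7: N1 marks N1=alive -> (alive,v3)
Op 8: N2 marks N1=suspect -> (suspect,v2)

Answer: N0=alive,0 N1=alive,3 N2=dead,1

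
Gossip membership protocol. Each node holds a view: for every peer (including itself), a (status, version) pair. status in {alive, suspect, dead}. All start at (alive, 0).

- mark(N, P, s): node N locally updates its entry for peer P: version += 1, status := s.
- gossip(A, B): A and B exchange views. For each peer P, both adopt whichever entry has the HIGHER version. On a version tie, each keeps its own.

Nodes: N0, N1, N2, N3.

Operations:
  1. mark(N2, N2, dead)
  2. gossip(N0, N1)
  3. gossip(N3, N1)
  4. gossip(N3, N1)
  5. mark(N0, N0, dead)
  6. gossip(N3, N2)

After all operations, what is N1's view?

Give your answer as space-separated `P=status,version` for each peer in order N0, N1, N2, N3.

Answer: N0=alive,0 N1=alive,0 N2=alive,0 N3=alive,0

Derivation:
Op 1: N2 marks N2=dead -> (dead,v1)
Op 2: gossip N0<->N1 -> N0.N0=(alive,v0) N0.N1=(alive,v0) N0.N2=(alive,v0) N0.N3=(alive,v0) | N1.N0=(alive,v0) N1.N1=(alive,v0) N1.N2=(alive,v0) N1.N3=(alive,v0)
Op 3: gossip N3<->N1 -> N3.N0=(alive,v0) N3.N1=(alive,v0) N3.N2=(alive,v0) N3.N3=(alive,v0) | N1.N0=(alive,v0) N1.N1=(alive,v0) N1.N2=(alive,v0) N1.N3=(alive,v0)
Op 4: gossip N3<->N1 -> N3.N0=(alive,v0) N3.N1=(alive,v0) N3.N2=(alive,v0) N3.N3=(alive,v0) | N1.N0=(alive,v0) N1.N1=(alive,v0) N1.N2=(alive,v0) N1.N3=(alive,v0)
Op 5: N0 marks N0=dead -> (dead,v1)
Op 6: gossip N3<->N2 -> N3.N0=(alive,v0) N3.N1=(alive,v0) N3.N2=(dead,v1) N3.N3=(alive,v0) | N2.N0=(alive,v0) N2.N1=(alive,v0) N2.N2=(dead,v1) N2.N3=(alive,v0)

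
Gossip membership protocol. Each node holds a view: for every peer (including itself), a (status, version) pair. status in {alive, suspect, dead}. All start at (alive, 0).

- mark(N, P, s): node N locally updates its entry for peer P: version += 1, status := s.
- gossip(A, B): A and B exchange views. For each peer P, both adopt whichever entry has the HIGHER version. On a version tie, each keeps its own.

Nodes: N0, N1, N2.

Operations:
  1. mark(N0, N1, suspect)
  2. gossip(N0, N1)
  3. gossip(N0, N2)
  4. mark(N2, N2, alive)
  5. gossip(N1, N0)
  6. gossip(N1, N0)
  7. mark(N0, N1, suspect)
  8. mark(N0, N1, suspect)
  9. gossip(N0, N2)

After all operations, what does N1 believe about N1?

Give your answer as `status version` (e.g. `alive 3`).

Answer: suspect 1

Derivation:
Op 1: N0 marks N1=suspect -> (suspect,v1)
Op 2: gossip N0<->N1 -> N0.N0=(alive,v0) N0.N1=(suspect,v1) N0.N2=(alive,v0) | N1.N0=(alive,v0) N1.N1=(suspect,v1) N1.N2=(alive,v0)
Op 3: gossip N0<->N2 -> N0.N0=(alive,v0) N0.N1=(suspect,v1) N0.N2=(alive,v0) | N2.N0=(alive,v0) N2.N1=(suspect,v1) N2.N2=(alive,v0)
Op 4: N2 marks N2=alive -> (alive,v1)
Op 5: gossip N1<->N0 -> N1.N0=(alive,v0) N1.N1=(suspect,v1) N1.N2=(alive,v0) | N0.N0=(alive,v0) N0.N1=(suspect,v1) N0.N2=(alive,v0)
Op 6: gossip N1<->N0 -> N1.N0=(alive,v0) N1.N1=(suspect,v1) N1.N2=(alive,v0) | N0.N0=(alive,v0) N0.N1=(suspect,v1) N0.N2=(alive,v0)
Op 7: N0 marks N1=suspect -> (suspect,v2)
Op 8: N0 marks N1=suspect -> (suspect,v3)
Op 9: gossip N0<->N2 -> N0.N0=(alive,v0) N0.N1=(suspect,v3) N0.N2=(alive,v1) | N2.N0=(alive,v0) N2.N1=(suspect,v3) N2.N2=(alive,v1)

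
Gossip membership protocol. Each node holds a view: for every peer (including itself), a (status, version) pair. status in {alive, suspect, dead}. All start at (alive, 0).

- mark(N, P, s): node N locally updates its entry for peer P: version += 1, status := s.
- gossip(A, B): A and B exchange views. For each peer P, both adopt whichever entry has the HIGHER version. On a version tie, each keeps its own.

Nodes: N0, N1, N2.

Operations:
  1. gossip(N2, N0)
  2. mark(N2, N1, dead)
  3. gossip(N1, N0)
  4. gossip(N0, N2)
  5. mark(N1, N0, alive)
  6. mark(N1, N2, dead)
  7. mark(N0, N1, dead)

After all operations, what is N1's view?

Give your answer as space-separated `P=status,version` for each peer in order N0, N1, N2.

Answer: N0=alive,1 N1=alive,0 N2=dead,1

Derivation:
Op 1: gossip N2<->N0 -> N2.N0=(alive,v0) N2.N1=(alive,v0) N2.N2=(alive,v0) | N0.N0=(alive,v0) N0.N1=(alive,v0) N0.N2=(alive,v0)
Op 2: N2 marks N1=dead -> (dead,v1)
Op 3: gossip N1<->N0 -> N1.N0=(alive,v0) N1.N1=(alive,v0) N1.N2=(alive,v0) | N0.N0=(alive,v0) N0.N1=(alive,v0) N0.N2=(alive,v0)
Op 4: gossip N0<->N2 -> N0.N0=(alive,v0) N0.N1=(dead,v1) N0.N2=(alive,v0) | N2.N0=(alive,v0) N2.N1=(dead,v1) N2.N2=(alive,v0)
Op 5: N1 marks N0=alive -> (alive,v1)
Op 6: N1 marks N2=dead -> (dead,v1)
Op 7: N0 marks N1=dead -> (dead,v2)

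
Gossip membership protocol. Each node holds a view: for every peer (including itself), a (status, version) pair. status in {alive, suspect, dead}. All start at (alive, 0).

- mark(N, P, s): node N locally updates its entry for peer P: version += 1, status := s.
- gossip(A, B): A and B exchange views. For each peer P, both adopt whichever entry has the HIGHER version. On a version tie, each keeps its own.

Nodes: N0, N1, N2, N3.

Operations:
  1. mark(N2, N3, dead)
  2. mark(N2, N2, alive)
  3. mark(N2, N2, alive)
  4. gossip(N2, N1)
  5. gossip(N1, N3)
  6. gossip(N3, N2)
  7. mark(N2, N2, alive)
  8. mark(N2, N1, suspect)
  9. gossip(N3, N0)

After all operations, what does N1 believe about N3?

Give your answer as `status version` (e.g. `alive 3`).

Op 1: N2 marks N3=dead -> (dead,v1)
Op 2: N2 marks N2=alive -> (alive,v1)
Op 3: N2 marks N2=alive -> (alive,v2)
Op 4: gossip N2<->N1 -> N2.N0=(alive,v0) N2.N1=(alive,v0) N2.N2=(alive,v2) N2.N3=(dead,v1) | N1.N0=(alive,v0) N1.N1=(alive,v0) N1.N2=(alive,v2) N1.N3=(dead,v1)
Op 5: gossip N1<->N3 -> N1.N0=(alive,v0) N1.N1=(alive,v0) N1.N2=(alive,v2) N1.N3=(dead,v1) | N3.N0=(alive,v0) N3.N1=(alive,v0) N3.N2=(alive,v2) N3.N3=(dead,v1)
Op 6: gossip N3<->N2 -> N3.N0=(alive,v0) N3.N1=(alive,v0) N3.N2=(alive,v2) N3.N3=(dead,v1) | N2.N0=(alive,v0) N2.N1=(alive,v0) N2.N2=(alive,v2) N2.N3=(dead,v1)
Op 7: N2 marks N2=alive -> (alive,v3)
Op 8: N2 marks N1=suspect -> (suspect,v1)
Op 9: gossip N3<->N0 -> N3.N0=(alive,v0) N3.N1=(alive,v0) N3.N2=(alive,v2) N3.N3=(dead,v1) | N0.N0=(alive,v0) N0.N1=(alive,v0) N0.N2=(alive,v2) N0.N3=(dead,v1)

Answer: dead 1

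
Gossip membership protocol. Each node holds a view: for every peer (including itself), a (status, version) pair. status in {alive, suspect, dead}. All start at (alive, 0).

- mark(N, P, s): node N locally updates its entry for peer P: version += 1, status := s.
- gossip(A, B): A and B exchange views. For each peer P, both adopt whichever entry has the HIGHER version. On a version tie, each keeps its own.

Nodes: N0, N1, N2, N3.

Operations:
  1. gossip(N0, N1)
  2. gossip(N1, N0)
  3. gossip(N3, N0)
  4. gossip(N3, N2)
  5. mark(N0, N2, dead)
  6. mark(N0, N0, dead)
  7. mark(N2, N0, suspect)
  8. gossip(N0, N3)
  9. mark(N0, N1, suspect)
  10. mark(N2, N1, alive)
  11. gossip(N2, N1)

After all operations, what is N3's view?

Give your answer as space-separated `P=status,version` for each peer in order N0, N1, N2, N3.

Op 1: gossip N0<->N1 -> N0.N0=(alive,v0) N0.N1=(alive,v0) N0.N2=(alive,v0) N0.N3=(alive,v0) | N1.N0=(alive,v0) N1.N1=(alive,v0) N1.N2=(alive,v0) N1.N3=(alive,v0)
Op 2: gossip N1<->N0 -> N1.N0=(alive,v0) N1.N1=(alive,v0) N1.N2=(alive,v0) N1.N3=(alive,v0) | N0.N0=(alive,v0) N0.N1=(alive,v0) N0.N2=(alive,v0) N0.N3=(alive,v0)
Op 3: gossip N3<->N0 -> N3.N0=(alive,v0) N3.N1=(alive,v0) N3.N2=(alive,v0) N3.N3=(alive,v0) | N0.N0=(alive,v0) N0.N1=(alive,v0) N0.N2=(alive,v0) N0.N3=(alive,v0)
Op 4: gossip N3<->N2 -> N3.N0=(alive,v0) N3.N1=(alive,v0) N3.N2=(alive,v0) N3.N3=(alive,v0) | N2.N0=(alive,v0) N2.N1=(alive,v0) N2.N2=(alive,v0) N2.N3=(alive,v0)
Op 5: N0 marks N2=dead -> (dead,v1)
Op 6: N0 marks N0=dead -> (dead,v1)
Op 7: N2 marks N0=suspect -> (suspect,v1)
Op 8: gossip N0<->N3 -> N0.N0=(dead,v1) N0.N1=(alive,v0) N0.N2=(dead,v1) N0.N3=(alive,v0) | N3.N0=(dead,v1) N3.N1=(alive,v0) N3.N2=(dead,v1) N3.N3=(alive,v0)
Op 9: N0 marks N1=suspect -> (suspect,v1)
Op 10: N2 marks N1=alive -> (alive,v1)
Op 11: gossip N2<->N1 -> N2.N0=(suspect,v1) N2.N1=(alive,v1) N2.N2=(alive,v0) N2.N3=(alive,v0) | N1.N0=(suspect,v1) N1.N1=(alive,v1) N1.N2=(alive,v0) N1.N3=(alive,v0)

Answer: N0=dead,1 N1=alive,0 N2=dead,1 N3=alive,0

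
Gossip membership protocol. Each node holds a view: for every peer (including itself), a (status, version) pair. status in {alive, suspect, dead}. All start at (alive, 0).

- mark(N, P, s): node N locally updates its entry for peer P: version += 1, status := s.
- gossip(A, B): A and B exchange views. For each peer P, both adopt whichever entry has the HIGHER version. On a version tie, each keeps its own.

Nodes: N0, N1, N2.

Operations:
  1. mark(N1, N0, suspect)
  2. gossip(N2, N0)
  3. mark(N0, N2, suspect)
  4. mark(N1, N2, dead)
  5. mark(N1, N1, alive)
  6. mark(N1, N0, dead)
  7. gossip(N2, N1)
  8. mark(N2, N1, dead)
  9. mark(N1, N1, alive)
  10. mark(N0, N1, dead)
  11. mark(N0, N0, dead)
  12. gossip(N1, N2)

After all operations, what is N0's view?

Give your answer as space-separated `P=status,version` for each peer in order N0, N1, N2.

Answer: N0=dead,1 N1=dead,1 N2=suspect,1

Derivation:
Op 1: N1 marks N0=suspect -> (suspect,v1)
Op 2: gossip N2<->N0 -> N2.N0=(alive,v0) N2.N1=(alive,v0) N2.N2=(alive,v0) | N0.N0=(alive,v0) N0.N1=(alive,v0) N0.N2=(alive,v0)
Op 3: N0 marks N2=suspect -> (suspect,v1)
Op 4: N1 marks N2=dead -> (dead,v1)
Op 5: N1 marks N1=alive -> (alive,v1)
Op 6: N1 marks N0=dead -> (dead,v2)
Op 7: gossip N2<->N1 -> N2.N0=(dead,v2) N2.N1=(alive,v1) N2.N2=(dead,v1) | N1.N0=(dead,v2) N1.N1=(alive,v1) N1.N2=(dead,v1)
Op 8: N2 marks N1=dead -> (dead,v2)
Op 9: N1 marks N1=alive -> (alive,v2)
Op 10: N0 marks N1=dead -> (dead,v1)
Op 11: N0 marks N0=dead -> (dead,v1)
Op 12: gossip N1<->N2 -> N1.N0=(dead,v2) N1.N1=(alive,v2) N1.N2=(dead,v1) | N2.N0=(dead,v2) N2.N1=(dead,v2) N2.N2=(dead,v1)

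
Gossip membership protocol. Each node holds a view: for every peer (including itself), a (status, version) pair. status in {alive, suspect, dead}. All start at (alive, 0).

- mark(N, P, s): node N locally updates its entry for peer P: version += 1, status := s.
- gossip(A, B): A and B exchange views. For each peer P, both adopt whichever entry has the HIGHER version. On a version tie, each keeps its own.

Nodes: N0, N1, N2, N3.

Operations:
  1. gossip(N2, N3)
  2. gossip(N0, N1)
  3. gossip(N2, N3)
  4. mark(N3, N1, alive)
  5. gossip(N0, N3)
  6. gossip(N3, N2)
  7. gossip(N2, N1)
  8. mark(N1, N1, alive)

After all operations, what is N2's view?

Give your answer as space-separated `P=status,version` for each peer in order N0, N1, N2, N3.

Answer: N0=alive,0 N1=alive,1 N2=alive,0 N3=alive,0

Derivation:
Op 1: gossip N2<->N3 -> N2.N0=(alive,v0) N2.N1=(alive,v0) N2.N2=(alive,v0) N2.N3=(alive,v0) | N3.N0=(alive,v0) N3.N1=(alive,v0) N3.N2=(alive,v0) N3.N3=(alive,v0)
Op 2: gossip N0<->N1 -> N0.N0=(alive,v0) N0.N1=(alive,v0) N0.N2=(alive,v0) N0.N3=(alive,v0) | N1.N0=(alive,v0) N1.N1=(alive,v0) N1.N2=(alive,v0) N1.N3=(alive,v0)
Op 3: gossip N2<->N3 -> N2.N0=(alive,v0) N2.N1=(alive,v0) N2.N2=(alive,v0) N2.N3=(alive,v0) | N3.N0=(alive,v0) N3.N1=(alive,v0) N3.N2=(alive,v0) N3.N3=(alive,v0)
Op 4: N3 marks N1=alive -> (alive,v1)
Op 5: gossip N0<->N3 -> N0.N0=(alive,v0) N0.N1=(alive,v1) N0.N2=(alive,v0) N0.N3=(alive,v0) | N3.N0=(alive,v0) N3.N1=(alive,v1) N3.N2=(alive,v0) N3.N3=(alive,v0)
Op 6: gossip N3<->N2 -> N3.N0=(alive,v0) N3.N1=(alive,v1) N3.N2=(alive,v0) N3.N3=(alive,v0) | N2.N0=(alive,v0) N2.N1=(alive,v1) N2.N2=(alive,v0) N2.N3=(alive,v0)
Op 7: gossip N2<->N1 -> N2.N0=(alive,v0) N2.N1=(alive,v1) N2.N2=(alive,v0) N2.N3=(alive,v0) | N1.N0=(alive,v0) N1.N1=(alive,v1) N1.N2=(alive,v0) N1.N3=(alive,v0)
Op 8: N1 marks N1=alive -> (alive,v2)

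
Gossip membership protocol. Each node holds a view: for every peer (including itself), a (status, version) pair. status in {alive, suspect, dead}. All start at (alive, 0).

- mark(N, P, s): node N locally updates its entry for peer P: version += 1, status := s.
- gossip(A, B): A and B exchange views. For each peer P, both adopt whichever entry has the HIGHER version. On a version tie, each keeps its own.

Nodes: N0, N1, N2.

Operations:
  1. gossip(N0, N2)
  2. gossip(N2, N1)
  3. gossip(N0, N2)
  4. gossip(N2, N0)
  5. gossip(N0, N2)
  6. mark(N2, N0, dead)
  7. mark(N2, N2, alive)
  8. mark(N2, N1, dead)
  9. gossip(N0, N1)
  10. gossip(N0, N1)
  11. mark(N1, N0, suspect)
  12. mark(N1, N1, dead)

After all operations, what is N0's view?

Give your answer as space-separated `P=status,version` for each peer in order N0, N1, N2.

Answer: N0=alive,0 N1=alive,0 N2=alive,0

Derivation:
Op 1: gossip N0<->N2 -> N0.N0=(alive,v0) N0.N1=(alive,v0) N0.N2=(alive,v0) | N2.N0=(alive,v0) N2.N1=(alive,v0) N2.N2=(alive,v0)
Op 2: gossip N2<->N1 -> N2.N0=(alive,v0) N2.N1=(alive,v0) N2.N2=(alive,v0) | N1.N0=(alive,v0) N1.N1=(alive,v0) N1.N2=(alive,v0)
Op 3: gossip N0<->N2 -> N0.N0=(alive,v0) N0.N1=(alive,v0) N0.N2=(alive,v0) | N2.N0=(alive,v0) N2.N1=(alive,v0) N2.N2=(alive,v0)
Op 4: gossip N2<->N0 -> N2.N0=(alive,v0) N2.N1=(alive,v0) N2.N2=(alive,v0) | N0.N0=(alive,v0) N0.N1=(alive,v0) N0.N2=(alive,v0)
Op 5: gossip N0<->N2 -> N0.N0=(alive,v0) N0.N1=(alive,v0) N0.N2=(alive,v0) | N2.N0=(alive,v0) N2.N1=(alive,v0) N2.N2=(alive,v0)
Op 6: N2 marks N0=dead -> (dead,v1)
Op 7: N2 marks N2=alive -> (alive,v1)
Op 8: N2 marks N1=dead -> (dead,v1)
Op 9: gossip N0<->N1 -> N0.N0=(alive,v0) N0.N1=(alive,v0) N0.N2=(alive,v0) | N1.N0=(alive,v0) N1.N1=(alive,v0) N1.N2=(alive,v0)
Op 10: gossip N0<->N1 -> N0.N0=(alive,v0) N0.N1=(alive,v0) N0.N2=(alive,v0) | N1.N0=(alive,v0) N1.N1=(alive,v0) N1.N2=(alive,v0)
Op 11: N1 marks N0=suspect -> (suspect,v1)
Op 12: N1 marks N1=dead -> (dead,v1)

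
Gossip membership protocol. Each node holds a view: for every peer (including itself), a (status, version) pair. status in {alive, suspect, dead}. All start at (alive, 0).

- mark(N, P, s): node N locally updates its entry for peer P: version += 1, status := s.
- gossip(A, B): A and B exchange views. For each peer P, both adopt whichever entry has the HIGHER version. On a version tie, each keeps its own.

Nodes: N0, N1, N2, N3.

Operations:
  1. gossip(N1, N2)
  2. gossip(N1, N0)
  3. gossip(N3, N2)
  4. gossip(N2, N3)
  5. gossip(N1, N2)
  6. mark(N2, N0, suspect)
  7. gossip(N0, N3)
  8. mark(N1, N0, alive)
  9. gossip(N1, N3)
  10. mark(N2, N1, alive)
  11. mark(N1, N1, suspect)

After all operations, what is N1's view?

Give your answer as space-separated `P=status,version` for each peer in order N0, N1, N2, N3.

Answer: N0=alive,1 N1=suspect,1 N2=alive,0 N3=alive,0

Derivation:
Op 1: gossip N1<->N2 -> N1.N0=(alive,v0) N1.N1=(alive,v0) N1.N2=(alive,v0) N1.N3=(alive,v0) | N2.N0=(alive,v0) N2.N1=(alive,v0) N2.N2=(alive,v0) N2.N3=(alive,v0)
Op 2: gossip N1<->N0 -> N1.N0=(alive,v0) N1.N1=(alive,v0) N1.N2=(alive,v0) N1.N3=(alive,v0) | N0.N0=(alive,v0) N0.N1=(alive,v0) N0.N2=(alive,v0) N0.N3=(alive,v0)
Op 3: gossip N3<->N2 -> N3.N0=(alive,v0) N3.N1=(alive,v0) N3.N2=(alive,v0) N3.N3=(alive,v0) | N2.N0=(alive,v0) N2.N1=(alive,v0) N2.N2=(alive,v0) N2.N3=(alive,v0)
Op 4: gossip N2<->N3 -> N2.N0=(alive,v0) N2.N1=(alive,v0) N2.N2=(alive,v0) N2.N3=(alive,v0) | N3.N0=(alive,v0) N3.N1=(alive,v0) N3.N2=(alive,v0) N3.N3=(alive,v0)
Op 5: gossip N1<->N2 -> N1.N0=(alive,v0) N1.N1=(alive,v0) N1.N2=(alive,v0) N1.N3=(alive,v0) | N2.N0=(alive,v0) N2.N1=(alive,v0) N2.N2=(alive,v0) N2.N3=(alive,v0)
Op 6: N2 marks N0=suspect -> (suspect,v1)
Op 7: gossip N0<->N3 -> N0.N0=(alive,v0) N0.N1=(alive,v0) N0.N2=(alive,v0) N0.N3=(alive,v0) | N3.N0=(alive,v0) N3.N1=(alive,v0) N3.N2=(alive,v0) N3.N3=(alive,v0)
Op 8: N1 marks N0=alive -> (alive,v1)
Op 9: gossip N1<->N3 -> N1.N0=(alive,v1) N1.N1=(alive,v0) N1.N2=(alive,v0) N1.N3=(alive,v0) | N3.N0=(alive,v1) N3.N1=(alive,v0) N3.N2=(alive,v0) N3.N3=(alive,v0)
Op 10: N2 marks N1=alive -> (alive,v1)
Op 11: N1 marks N1=suspect -> (suspect,v1)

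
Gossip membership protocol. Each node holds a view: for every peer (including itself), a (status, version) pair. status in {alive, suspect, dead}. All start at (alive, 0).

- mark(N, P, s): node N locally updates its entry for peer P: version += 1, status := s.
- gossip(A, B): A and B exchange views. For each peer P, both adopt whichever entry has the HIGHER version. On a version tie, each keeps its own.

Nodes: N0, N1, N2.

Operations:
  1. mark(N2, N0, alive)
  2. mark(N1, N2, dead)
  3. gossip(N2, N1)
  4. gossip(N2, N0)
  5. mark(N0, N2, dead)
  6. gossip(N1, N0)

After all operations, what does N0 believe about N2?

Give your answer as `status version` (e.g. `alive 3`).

Op 1: N2 marks N0=alive -> (alive,v1)
Op 2: N1 marks N2=dead -> (dead,v1)
Op 3: gossip N2<->N1 -> N2.N0=(alive,v1) N2.N1=(alive,v0) N2.N2=(dead,v1) | N1.N0=(alive,v1) N1.N1=(alive,v0) N1.N2=(dead,v1)
Op 4: gossip N2<->N0 -> N2.N0=(alive,v1) N2.N1=(alive,v0) N2.N2=(dead,v1) | N0.N0=(alive,v1) N0.N1=(alive,v0) N0.N2=(dead,v1)
Op 5: N0 marks N2=dead -> (dead,v2)
Op 6: gossip N1<->N0 -> N1.N0=(alive,v1) N1.N1=(alive,v0) N1.N2=(dead,v2) | N0.N0=(alive,v1) N0.N1=(alive,v0) N0.N2=(dead,v2)

Answer: dead 2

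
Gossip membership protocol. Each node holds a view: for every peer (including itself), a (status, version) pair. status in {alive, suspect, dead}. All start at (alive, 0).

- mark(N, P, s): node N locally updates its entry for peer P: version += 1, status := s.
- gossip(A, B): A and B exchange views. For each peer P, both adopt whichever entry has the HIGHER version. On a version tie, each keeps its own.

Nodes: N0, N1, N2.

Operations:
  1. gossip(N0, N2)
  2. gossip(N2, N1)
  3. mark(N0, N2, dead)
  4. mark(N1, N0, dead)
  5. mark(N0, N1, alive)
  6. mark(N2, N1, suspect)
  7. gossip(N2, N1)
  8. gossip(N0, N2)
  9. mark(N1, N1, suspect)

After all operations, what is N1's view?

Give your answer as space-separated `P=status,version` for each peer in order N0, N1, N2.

Answer: N0=dead,1 N1=suspect,2 N2=alive,0

Derivation:
Op 1: gossip N0<->N2 -> N0.N0=(alive,v0) N0.N1=(alive,v0) N0.N2=(alive,v0) | N2.N0=(alive,v0) N2.N1=(alive,v0) N2.N2=(alive,v0)
Op 2: gossip N2<->N1 -> N2.N0=(alive,v0) N2.N1=(alive,v0) N2.N2=(alive,v0) | N1.N0=(alive,v0) N1.N1=(alive,v0) N1.N2=(alive,v0)
Op 3: N0 marks N2=dead -> (dead,v1)
Op 4: N1 marks N0=dead -> (dead,v1)
Op 5: N0 marks N1=alive -> (alive,v1)
Op 6: N2 marks N1=suspect -> (suspect,v1)
Op 7: gossip N2<->N1 -> N2.N0=(dead,v1) N2.N1=(suspect,v1) N2.N2=(alive,v0) | N1.N0=(dead,v1) N1.N1=(suspect,v1) N1.N2=(alive,v0)
Op 8: gossip N0<->N2 -> N0.N0=(dead,v1) N0.N1=(alive,v1) N0.N2=(dead,v1) | N2.N0=(dead,v1) N2.N1=(suspect,v1) N2.N2=(dead,v1)
Op 9: N1 marks N1=suspect -> (suspect,v2)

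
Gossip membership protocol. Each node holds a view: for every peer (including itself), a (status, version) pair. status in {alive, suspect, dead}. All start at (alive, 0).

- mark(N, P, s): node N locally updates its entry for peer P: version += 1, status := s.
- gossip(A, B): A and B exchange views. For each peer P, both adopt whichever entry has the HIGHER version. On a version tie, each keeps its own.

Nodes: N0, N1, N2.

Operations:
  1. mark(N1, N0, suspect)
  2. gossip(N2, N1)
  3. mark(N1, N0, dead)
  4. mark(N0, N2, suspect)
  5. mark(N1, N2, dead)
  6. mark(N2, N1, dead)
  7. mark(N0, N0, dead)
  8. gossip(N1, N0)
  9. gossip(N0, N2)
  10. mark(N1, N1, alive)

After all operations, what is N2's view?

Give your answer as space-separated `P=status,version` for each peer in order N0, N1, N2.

Answer: N0=dead,2 N1=dead,1 N2=suspect,1

Derivation:
Op 1: N1 marks N0=suspect -> (suspect,v1)
Op 2: gossip N2<->N1 -> N2.N0=(suspect,v1) N2.N1=(alive,v0) N2.N2=(alive,v0) | N1.N0=(suspect,v1) N1.N1=(alive,v0) N1.N2=(alive,v0)
Op 3: N1 marks N0=dead -> (dead,v2)
Op 4: N0 marks N2=suspect -> (suspect,v1)
Op 5: N1 marks N2=dead -> (dead,v1)
Op 6: N2 marks N1=dead -> (dead,v1)
Op 7: N0 marks N0=dead -> (dead,v1)
Op 8: gossip N1<->N0 -> N1.N0=(dead,v2) N1.N1=(alive,v0) N1.N2=(dead,v1) | N0.N0=(dead,v2) N0.N1=(alive,v0) N0.N2=(suspect,v1)
Op 9: gossip N0<->N2 -> N0.N0=(dead,v2) N0.N1=(dead,v1) N0.N2=(suspect,v1) | N2.N0=(dead,v2) N2.N1=(dead,v1) N2.N2=(suspect,v1)
Op 10: N1 marks N1=alive -> (alive,v1)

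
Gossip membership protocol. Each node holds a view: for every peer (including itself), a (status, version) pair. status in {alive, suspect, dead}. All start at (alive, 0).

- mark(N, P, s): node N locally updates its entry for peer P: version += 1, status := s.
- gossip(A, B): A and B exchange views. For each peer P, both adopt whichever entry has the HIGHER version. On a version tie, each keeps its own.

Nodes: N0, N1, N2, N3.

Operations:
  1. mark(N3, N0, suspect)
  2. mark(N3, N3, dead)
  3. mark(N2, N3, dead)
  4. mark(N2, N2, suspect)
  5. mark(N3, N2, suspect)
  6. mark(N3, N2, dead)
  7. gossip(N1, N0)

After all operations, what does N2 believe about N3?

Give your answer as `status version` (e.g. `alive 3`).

Answer: dead 1

Derivation:
Op 1: N3 marks N0=suspect -> (suspect,v1)
Op 2: N3 marks N3=dead -> (dead,v1)
Op 3: N2 marks N3=dead -> (dead,v1)
Op 4: N2 marks N2=suspect -> (suspect,v1)
Op 5: N3 marks N2=suspect -> (suspect,v1)
Op 6: N3 marks N2=dead -> (dead,v2)
Op 7: gossip N1<->N0 -> N1.N0=(alive,v0) N1.N1=(alive,v0) N1.N2=(alive,v0) N1.N3=(alive,v0) | N0.N0=(alive,v0) N0.N1=(alive,v0) N0.N2=(alive,v0) N0.N3=(alive,v0)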